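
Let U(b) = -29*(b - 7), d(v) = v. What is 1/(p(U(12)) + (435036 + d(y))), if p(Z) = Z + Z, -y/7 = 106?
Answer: 1/434004 ≈ 2.3041e-6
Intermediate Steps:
y = -742 (y = -7*106 = -742)
U(b) = 203 - 29*b (U(b) = -29*(-7 + b) = 203 - 29*b)
p(Z) = 2*Z
1/(p(U(12)) + (435036 + d(y))) = 1/(2*(203 - 29*12) + (435036 - 742)) = 1/(2*(203 - 348) + 434294) = 1/(2*(-145) + 434294) = 1/(-290 + 434294) = 1/434004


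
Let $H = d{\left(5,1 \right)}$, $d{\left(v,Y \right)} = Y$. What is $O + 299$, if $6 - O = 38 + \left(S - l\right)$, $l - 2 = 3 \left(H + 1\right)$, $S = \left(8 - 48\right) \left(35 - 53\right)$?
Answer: $-445$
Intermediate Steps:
$H = 1$
$S = 720$ ($S = \left(-40\right) \left(-18\right) = 720$)
$l = 8$ ($l = 2 + 3 \left(1 + 1\right) = 2 + 3 \cdot 2 = 2 + 6 = 8$)
$O = -744$ ($O = 6 - \left(38 + \left(720 - 8\right)\right) = 6 - \left(38 + 712\right) = 6 - 750 = -744$)
$O + 299 = -744 + 299 = -445$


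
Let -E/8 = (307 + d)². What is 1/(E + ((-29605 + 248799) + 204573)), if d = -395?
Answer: 1/361815 ≈ 2.7638e-6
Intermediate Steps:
E = -61952 (E = -8*(307 - 395)² = -8*(-88)² = -8*7744 = -61952)
1/(E + ((-29605 + 248799) + 204573)) = 1/(-61952 + ((-29605 + 248799) + 204573)) = 1/(-61952 + (219194 + 204573)) = 1/(-61952 + 423767) = 1/361815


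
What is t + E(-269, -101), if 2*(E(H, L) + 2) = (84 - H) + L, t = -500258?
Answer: -500134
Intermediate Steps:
E(H, L) = 40 + L/2 - H/2 (E(H, L) = -2 + ((84 - H) + L)/2 = -2 + (84 + L - H)/2 = -2 + (42 + L/2 - H/2) = 40 + L/2 - H/2)
t + E(-269, -101) = -500258 + (40 + (1/2)*(-101) - 1/2*(-269)) = -500258 + (40 - 101/2 + 269/2) = -500258 + 124 = -500134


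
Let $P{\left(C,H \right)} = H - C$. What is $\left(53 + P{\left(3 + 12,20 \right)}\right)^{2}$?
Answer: $3364$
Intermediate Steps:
$\left(53 + P{\left(3 + 12,20 \right)}\right)^{2} = \left(53 + \left(20 - \left(3 + 12\right)\right)\right)^{2} = \left(53 + \left(20 - 15\right)\right)^{2} = \left(53 + 5\right)^{2} = 58^{2} = 3364$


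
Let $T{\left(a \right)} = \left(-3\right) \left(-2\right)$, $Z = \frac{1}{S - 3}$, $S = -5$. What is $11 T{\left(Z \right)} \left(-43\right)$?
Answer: $-2838$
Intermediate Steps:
$Z = - \frac{1}{8}$ ($Z = \frac{1}{-5 - 3} = \frac{1}{-8} = - \frac{1}{8} \approx -0.125$)
$T{\left(a \right)} = 6$
$11 T{\left(Z \right)} \left(-43\right) = 11 \cdot 6 \left(-43\right) = 66 \left(-43\right) = -2838$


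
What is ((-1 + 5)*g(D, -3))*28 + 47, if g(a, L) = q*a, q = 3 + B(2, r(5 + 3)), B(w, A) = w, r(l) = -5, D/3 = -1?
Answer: -1633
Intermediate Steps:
D = -3 (D = 3*(-1) = -3)
q = 5 (q = 3 + 2 = 5)
g(a, L) = 5*a
((-1 + 5)*g(D, -3))*28 + 47 = ((-1 + 5)*(5*(-3)))*28 + 47 = (4*(-15))*28 + 47 = -60*28 + 47 = -1680 + 47 = -1633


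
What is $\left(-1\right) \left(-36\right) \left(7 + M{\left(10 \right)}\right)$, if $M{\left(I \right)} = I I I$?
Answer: $36252$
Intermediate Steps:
$M{\left(I \right)} = I^{3}$ ($M{\left(I \right)} = I^{2} I = I^{3}$)
$\left(-1\right) \left(-36\right) \left(7 + M{\left(10 \right)}\right) = \left(-1\right) \left(-36\right) \left(7 + 10^{3}\right) = 36 \left(7 + 1000\right) = 36 \cdot 1007 = 36252$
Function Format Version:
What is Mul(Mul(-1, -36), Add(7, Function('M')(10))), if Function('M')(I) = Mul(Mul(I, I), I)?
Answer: 36252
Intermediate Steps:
Function('M')(I) = Pow(I, 3) (Function('M')(I) = Mul(Pow(I, 2), I) = Pow(I, 3))
Mul(Mul(-1, -36), Add(7, Function('M')(10))) = Mul(Mul(-1, -36), Add(7, Pow(10, 3))) = Mul(36, Add(7, 1000)) = Mul(36, 1007) = 36252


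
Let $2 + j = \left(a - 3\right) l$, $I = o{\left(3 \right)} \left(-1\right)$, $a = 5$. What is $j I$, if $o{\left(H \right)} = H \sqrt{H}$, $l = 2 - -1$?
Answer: $- 12 \sqrt{3} \approx -20.785$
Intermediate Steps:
$l = 3$ ($l = 2 + 1 = 3$)
$o{\left(H \right)} = H^{\frac{3}{2}}$
$I = - 3 \sqrt{3}$ ($I = 3^{\frac{3}{2}} \left(-1\right) = 3 \sqrt{3} \left(-1\right) = - 3 \sqrt{3} \approx -5.1962$)
$j = 4$ ($j = -2 + \left(5 - 3\right) 3 = -2 + 2 \cdot 3 = -2 + 6 = 4$)
$j I = 4 \left(- 3 \sqrt{3}\right) = - 12 \sqrt{3}$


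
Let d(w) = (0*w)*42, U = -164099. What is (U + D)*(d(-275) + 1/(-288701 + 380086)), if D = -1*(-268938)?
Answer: 14977/13055 ≈ 1.1472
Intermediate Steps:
D = 268938
d(w) = 0 (d(w) = 0*42 = 0)
(U + D)*(d(-275) + 1/(-288701 + 380086)) = (-164099 + 268938)*(0 + 1/(-288701 + 380086)) = 104839*(0 + 1/91385) = 104839*(1/91385) = 14977/13055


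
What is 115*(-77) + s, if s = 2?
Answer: -8853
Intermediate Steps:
115*(-77) + s = 115*(-77) + 2 = -8855 + 2 = -8853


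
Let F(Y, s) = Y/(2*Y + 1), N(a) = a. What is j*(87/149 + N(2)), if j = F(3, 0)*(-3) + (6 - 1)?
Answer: 1430/149 ≈ 9.5973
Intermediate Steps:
F(Y, s) = Y/(1 + 2*Y)
j = 26/7 (j = (3/(1 + 2*3))*(-3) + (6 - 1) = (3/(1 + 6))*(-3) + 5 = (3/7)*(-3) + 5 = -9/7 + 5 = 26/7 ≈ 3.7143)
j*(87/149 + N(2)) = 26*(87/149 + 2)/7 = (26/7)*(385/149) = 1430/149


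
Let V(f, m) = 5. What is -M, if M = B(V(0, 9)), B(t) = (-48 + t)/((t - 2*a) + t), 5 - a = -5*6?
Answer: -43/60 ≈ -0.71667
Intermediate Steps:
a = 35 (a = 5 - (-5)*6 = 5 - 1*(-30) = 5 + 30 = 35)
B(t) = (-48 + t)/(-70 + 2*t) (B(t) = (-48 + t)/((t - 2*35) + t) = (-48 + t)/((t - 70) + t) = (-48 + t)/((-70 + t) + t) = (-48 + t)/(-70 + 2*t))
M = 43/60 (M = (-48 + 5)/(2*(-35 + 5)) = (1/2)*(-43)/(-30) = (1/2)*(-1/30)*(-43) = 43/60 ≈ 0.71667)
-M = -1*43/60 = -43/60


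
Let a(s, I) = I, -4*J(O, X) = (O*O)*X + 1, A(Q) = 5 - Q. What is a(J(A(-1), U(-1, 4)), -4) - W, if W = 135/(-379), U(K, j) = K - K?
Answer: -1381/379 ≈ -3.6438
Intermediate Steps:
U(K, j) = 0
J(O, X) = -¼ - X*O²/4 (J(O, X) = -((O*O)*X + 1)/4 = -(O²*X + 1)/4 = -(X*O² + 1)/4 = -(1 + X*O²)/4 = -¼ - X*O²/4)
W = -135/379 (W = 135*(-1/379) = -135/379 ≈ -0.35620)
a(J(A(-1), U(-1, 4)), -4) - W = -4 - 1*(-135/379) = -4 + 135/379 = -1381/379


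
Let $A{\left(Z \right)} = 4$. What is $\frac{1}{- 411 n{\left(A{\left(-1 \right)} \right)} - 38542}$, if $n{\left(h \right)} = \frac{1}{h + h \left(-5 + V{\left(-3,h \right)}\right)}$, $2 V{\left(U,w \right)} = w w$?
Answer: $- \frac{16}{617083} \approx -2.5928 \cdot 10^{-5}$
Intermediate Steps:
$V{\left(U,w \right)} = \frac{w^{2}}{2}$ ($V{\left(U,w \right)} = \frac{w w}{2} = \frac{w^{2}}{2}$)
$n{\left(h \right)} = \frac{1}{h + h \left(-5 + \frac{h^{2}}{2}\right)}$
$\frac{1}{- 411 n{\left(A{\left(-1 \right)} \right)} - 38542} = \frac{1}{- 411 \frac{2}{4 \left(-8 + 4^{2}\right)} - 38542} = \frac{1}{- 411 \cdot 2 \cdot \frac{1}{4} \frac{1}{-8 + 16} - 38542} = \frac{1}{- 411 \cdot 2 \cdot \frac{1}{4} \cdot \frac{1}{8} - 38542} = \frac{1}{\left(-411\right) \frac{1}{16} - 38542} = \frac{1}{- \frac{411}{16} - 38542} = \frac{1}{- \frac{617083}{16}} = - \frac{16}{617083}$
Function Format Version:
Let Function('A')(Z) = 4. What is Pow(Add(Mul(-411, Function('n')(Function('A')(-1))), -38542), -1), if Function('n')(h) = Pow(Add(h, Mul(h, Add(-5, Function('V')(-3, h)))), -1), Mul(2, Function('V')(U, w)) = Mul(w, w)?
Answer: Rational(-16, 617083) ≈ -2.5928e-5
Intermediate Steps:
Function('V')(U, w) = Mul(Rational(1, 2), Pow(w, 2)) (Function('V')(U, w) = Mul(Rational(1, 2), Mul(w, w)) = Mul(Rational(1, 2), Pow(w, 2)))
Function('n')(h) = Pow(Add(h, Mul(h, Add(-5, Mul(Rational(1, 2), Pow(h, 2))))), -1)
Pow(Add(Mul(-411, Function('n')(Function('A')(-1))), -38542), -1) = Pow(Add(Mul(-411, Mul(2, Pow(4, -1), Pow(Add(-8, Pow(4, 2)), -1))), -38542), -1) = Pow(Add(Mul(-411, Mul(2, Rational(1, 4), Pow(Add(-8, 16), -1))), -38542), -1) = Pow(Add(Mul(-411, Mul(2, Rational(1, 4), Pow(8, -1))), -38542), -1) = Pow(Add(Mul(-411, Mul(2, Rational(1, 4), Rational(1, 8))), -38542), -1) = Pow(Add(Mul(-411, Rational(1, 16)), -38542), -1) = Pow(Add(Rational(-411, 16), -38542), -1) = Pow(Rational(-617083, 16), -1) = Rational(-16, 617083)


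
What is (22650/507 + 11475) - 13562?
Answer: -345153/169 ≈ -2042.3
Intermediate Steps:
(22650/507 + 11475) - 13562 = (22650*(1/507) + 11475) - 13562 = (7550/169 + 11475) - 13562 = 1946825/169 - 13562 = -345153/169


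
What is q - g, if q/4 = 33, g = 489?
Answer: -357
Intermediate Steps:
q = 132 (q = 4*33 = 132)
q - g = 132 - 1*489 = 132 - 489 = -357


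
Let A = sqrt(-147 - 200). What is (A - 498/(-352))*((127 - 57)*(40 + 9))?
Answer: 427035/88 + 3430*I*sqrt(347) ≈ 4852.7 + 63894.0*I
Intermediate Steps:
A = I*sqrt(347) (A = sqrt(-347) = I*sqrt(347) ≈ 18.628*I)
(A - 498/(-352))*((127 - 57)*(40 + 9)) = (I*sqrt(347) - 498/(-352))*((127 - 57)*(40 + 9)) = (I*sqrt(347) - 498*(-1/352))*(70*49) = (I*sqrt(347) + 249/176)*3430 = (249/176 + I*sqrt(347))*3430 = 427035/88 + 3430*I*sqrt(347)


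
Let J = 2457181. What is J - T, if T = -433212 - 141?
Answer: 2890534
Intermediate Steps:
T = -433353
J - T = 2457181 - 1*(-433353) = 2457181 + 433353 = 2890534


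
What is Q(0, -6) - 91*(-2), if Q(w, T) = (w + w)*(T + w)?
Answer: 182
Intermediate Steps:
Q(w, T) = 2*w*(T + w) (Q(w, T) = (2*w)*(T + w) = 2*w*(T + w))
Q(0, -6) - 91*(-2) = 2*0*(-6 + 0) - 91*(-2) = 2*0*(-6) + 182 = 0 + 182 = 182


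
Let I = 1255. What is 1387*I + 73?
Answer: 1740758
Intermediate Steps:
1387*I + 73 = 1387*1255 + 73 = 1740685 + 73 = 1740758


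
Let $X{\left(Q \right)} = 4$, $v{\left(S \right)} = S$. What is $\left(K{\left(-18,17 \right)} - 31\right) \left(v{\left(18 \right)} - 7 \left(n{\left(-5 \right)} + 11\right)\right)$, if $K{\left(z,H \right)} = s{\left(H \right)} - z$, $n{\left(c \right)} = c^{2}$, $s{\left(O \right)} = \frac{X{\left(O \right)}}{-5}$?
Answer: $\frac{16146}{5} \approx 3229.2$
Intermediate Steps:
$s{\left(O \right)} = - \frac{4}{5}$ ($s{\left(O \right)} = \frac{4}{-5} = 4 \left(- \frac{1}{5}\right) = - \frac{4}{5}$)
$K{\left(z,H \right)} = - \frac{4}{5} - z$
$\left(K{\left(-18,17 \right)} - 31\right) \left(v{\left(18 \right)} - 7 \left(n{\left(-5 \right)} + 11\right)\right) = \left(\left(- \frac{4}{5} - -18\right) - 31\right) \left(18 - 7 \left(\left(-5\right)^{2} + 11\right)\right) = \left(\left(- \frac{4}{5} + 18\right) - 31\right) \left(18 - 7 \left(25 + 11\right)\right) = \left(\frac{86}{5} - 31\right) \left(18 - 252\right) = - \frac{69 \left(18 - 252\right)}{5} = \left(- \frac{69}{5}\right) \left(-234\right) = \frac{16146}{5}$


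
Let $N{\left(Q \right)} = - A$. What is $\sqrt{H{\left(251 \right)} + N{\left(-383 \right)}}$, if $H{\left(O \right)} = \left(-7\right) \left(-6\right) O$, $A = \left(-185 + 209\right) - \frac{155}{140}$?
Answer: $\frac{\sqrt{2061745}}{14} \approx 102.56$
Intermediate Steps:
$A = \frac{641}{28}$ ($A = 24 - \frac{31}{28} = \frac{641}{28} \approx 22.893$)
$H{\left(O \right)} = 42 O$
$N{\left(Q \right)} = - \frac{641}{28}$ ($N{\left(Q \right)} = \left(-1\right) \frac{641}{28} = - \frac{641}{28}$)
$\sqrt{H{\left(251 \right)} + N{\left(-383 \right)}} = \sqrt{42 \cdot 251 - \frac{641}{28}} = \sqrt{10542 - \frac{641}{28}} = \sqrt{\frac{294535}{28}} = \frac{\sqrt{2061745}}{14}$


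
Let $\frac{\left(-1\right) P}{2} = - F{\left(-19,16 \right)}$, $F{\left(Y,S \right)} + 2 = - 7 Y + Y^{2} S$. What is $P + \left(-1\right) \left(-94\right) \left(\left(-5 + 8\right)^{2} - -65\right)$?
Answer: $18770$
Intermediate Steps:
$F{\left(Y,S \right)} = -2 - 7 Y + S Y^{2}$ ($F{\left(Y,S \right)} = -2 + \left(- 7 Y + Y^{2} S\right) = -2 + \left(- 7 Y + S Y^{2}\right) = -2 - 7 Y + S Y^{2}$)
$P = 11814$ ($P = - 2 \left(- (-2 - -133 + 16 \left(-19\right)^{2})\right) = - 2 \left(- (-2 + 133 + 16 \cdot 361)\right) = - 2 \left(- (-2 + 133 + 5776)\right) = - 2 \left(\left(-1\right) 5907\right) = \left(-2\right) \left(-5907\right) = 11814$)
$P + \left(-1\right) \left(-94\right) \left(\left(-5 + 8\right)^{2} - -65\right) = 11814 + \left(-1\right) \left(-94\right) \left(\left(-5 + 8\right)^{2} - -65\right) = 11814 + 94 \left(3^{2} + 65\right) = 11814 + 94 \left(9 + 65\right) = 11814 + 94 \cdot 74 = 11814 + 6956 = 18770$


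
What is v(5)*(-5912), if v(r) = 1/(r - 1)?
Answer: -1478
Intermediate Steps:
v(r) = 1/(-1 + r)
v(5)*(-5912) = -5912/(-1 + 5) = -5912/4 = (¼)*(-5912) = -1478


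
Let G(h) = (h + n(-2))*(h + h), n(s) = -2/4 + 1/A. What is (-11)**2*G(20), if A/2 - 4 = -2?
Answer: 95590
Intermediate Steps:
A = 4 (A = 8 + 2*(-2) = 8 - 4 = 4)
n(s) = -1/4 (n(s) = -2/4 + 1/4 = -2*1/4 + 1*(1/4) = -1/2 + 1/4 = -1/4)
G(h) = 2*h*(-1/4 + h) (G(h) = (h - 1/4)*(h + h) = (-1/4 + h)*(2*h) = 2*h*(-1/4 + h))
(-11)**2*G(20) = (-11)**2*((1/2)*20*(-1 + 4*20)) = 121*((1/2)*20*(-1 + 80)) = 121*((1/2)*20*79) = 121*790 = 95590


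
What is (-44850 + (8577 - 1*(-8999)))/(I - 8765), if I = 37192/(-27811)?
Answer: 758517214/243800607 ≈ 3.1112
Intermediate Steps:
I = -37192/27811 (I = 37192*(-1/27811) = -37192/27811 ≈ -1.3373)
(-44850 + (8577 - 1*(-8999)))/(I - 8765) = (-44850 + (8577 - 1*(-8999)))/(-37192/27811 - 8765) = (-44850 + (8577 + 8999))/(-243800607/27811) = (-44850 + 17576)*(-27811/243800607) = -27274*(-27811/243800607) = 758517214/243800607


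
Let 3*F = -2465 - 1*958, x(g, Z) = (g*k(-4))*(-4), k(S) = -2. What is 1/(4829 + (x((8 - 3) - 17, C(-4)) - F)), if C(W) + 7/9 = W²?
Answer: 1/5874 ≈ 0.00017024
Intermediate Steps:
C(W) = -7/9 + W²
x(g, Z) = 8*g (x(g, Z) = (g*(-2))*(-4) = -2*g*(-4) = 8*g)
F = -1141 (F = (-2465 - 1*958)/3 = (-2465 - 958)/3 = (⅓)*(-3423) = -1141)
1/(4829 + (x((8 - 3) - 17, C(-4)) - F)) = 1/(4829 + (8*((8 - 3) - 17) - 1*(-1141))) = 1/(4829 + (8*(5 - 17) + 1141)) = 1/(4829 + (8*(-12) + 1141)) = 1/(4829 + (-96 + 1141)) = 1/(4829 + 1045) = 1/5874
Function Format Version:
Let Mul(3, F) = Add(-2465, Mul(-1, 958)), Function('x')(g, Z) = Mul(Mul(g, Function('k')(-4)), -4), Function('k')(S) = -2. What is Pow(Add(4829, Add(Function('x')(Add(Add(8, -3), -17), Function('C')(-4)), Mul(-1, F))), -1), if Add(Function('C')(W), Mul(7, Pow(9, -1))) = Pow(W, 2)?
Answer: Rational(1, 5874) ≈ 0.00017024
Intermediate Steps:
Function('C')(W) = Add(Rational(-7, 9), Pow(W, 2))
Function('x')(g, Z) = Mul(8, g) (Function('x')(g, Z) = Mul(Mul(g, -2), -4) = Mul(Mul(-2, g), -4) = Mul(8, g))
F = -1141 (F = Mul(Rational(1, 3), Add(-2465, Mul(-1, 958))) = Mul(Rational(1, 3), Add(-2465, -958)) = Mul(Rational(1, 3), -3423) = -1141)
Pow(Add(4829, Add(Function('x')(Add(Add(8, -3), -17), Function('C')(-4)), Mul(-1, F))), -1) = Pow(Add(4829, Add(Mul(8, Add(Add(8, -3), -17)), Mul(-1, -1141))), -1) = Pow(Add(4829, Add(Mul(8, Add(5, -17)), 1141)), -1) = Pow(Add(4829, Add(Mul(8, -12), 1141)), -1) = Pow(Add(4829, Add(-96, 1141)), -1) = Pow(Add(4829, 1045), -1) = Pow(5874, -1) = Rational(1, 5874)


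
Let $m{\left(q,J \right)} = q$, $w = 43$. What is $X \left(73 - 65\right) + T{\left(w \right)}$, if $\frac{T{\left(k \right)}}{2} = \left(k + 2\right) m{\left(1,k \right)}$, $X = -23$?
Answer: $-94$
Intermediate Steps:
$T{\left(k \right)} = 4 + 2 k$ ($T{\left(k \right)} = 2 \left(k + 2\right) 1 = 2 \left(2 + k\right) 1 = 2 \left(2 + k\right) = 4 + 2 k$)
$X \left(73 - 65\right) + T{\left(w \right)} = - 23 \left(73 - 65\right) + \left(4 + 2 \cdot 43\right) = \left(-23\right) 8 + \left(4 + 86\right) = -184 + 90 = -94$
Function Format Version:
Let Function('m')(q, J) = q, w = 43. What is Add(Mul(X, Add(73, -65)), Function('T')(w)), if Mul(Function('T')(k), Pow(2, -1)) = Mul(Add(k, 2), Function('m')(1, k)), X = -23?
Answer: -94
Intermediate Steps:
Function('T')(k) = Add(4, Mul(2, k)) (Function('T')(k) = Mul(2, Mul(Add(k, 2), 1)) = Mul(2, Mul(Add(2, k), 1)) = Mul(2, Add(2, k)) = Add(4, Mul(2, k)))
Add(Mul(X, Add(73, -65)), Function('T')(w)) = Add(Mul(-23, Add(73, -65)), Add(4, Mul(2, 43))) = Add(Mul(-23, 8), Add(4, 86)) = Add(-184, 90) = -94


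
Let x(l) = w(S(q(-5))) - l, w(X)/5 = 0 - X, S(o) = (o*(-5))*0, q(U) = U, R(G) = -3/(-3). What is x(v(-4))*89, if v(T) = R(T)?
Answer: -89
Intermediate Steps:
R(G) = 1 (R(G) = -3*(-1/3) = 1)
v(T) = 1
S(o) = 0 (S(o) = -5*o*0 = 0)
w(X) = -5*X (w(X) = 5*(0 - X) = 5*(-X) = -5*X)
x(l) = -l (x(l) = -5*0 - l = 0 - l = -l)
x(v(-4))*89 = -1*1*89 = -1*89 = -89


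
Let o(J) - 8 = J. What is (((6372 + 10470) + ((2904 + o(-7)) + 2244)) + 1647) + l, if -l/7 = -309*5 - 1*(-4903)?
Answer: 132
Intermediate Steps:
o(J) = 8 + J
l = -23506 (l = -7*(-309*5 - 1*(-4903)) = -7*(-1545 + 4903) = -7*3358 = -23506)
(((6372 + 10470) + ((2904 + o(-7)) + 2244)) + 1647) + l = (((6372 + 10470) + ((2904 + (8 - 7)) + 2244)) + 1647) - 23506 = ((16842 + ((2904 + 1) + 2244)) + 1647) - 23506 = ((16842 + (2905 + 2244)) + 1647) - 23506 = ((16842 + 5149) + 1647) - 23506 = (21991 + 1647) - 23506 = 23638 - 23506 = 132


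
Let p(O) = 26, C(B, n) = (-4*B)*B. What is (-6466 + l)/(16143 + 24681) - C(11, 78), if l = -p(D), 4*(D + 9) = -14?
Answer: 1646027/3402 ≈ 483.84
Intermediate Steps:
D = -25/2 (D = -9 + (¼)*(-14) = -9 - 7/2 = -25/2 ≈ -12.500)
C(B, n) = -4*B²
l = -26 (l = -1*26 = -26)
(-6466 + l)/(16143 + 24681) - C(11, 78) = (-6466 - 26)/(16143 + 24681) - (-4)*11² = -6492/40824 - (-4)*121 = -6492*1/40824 - 1*(-484) = -541/3402 + 484 = 1646027/3402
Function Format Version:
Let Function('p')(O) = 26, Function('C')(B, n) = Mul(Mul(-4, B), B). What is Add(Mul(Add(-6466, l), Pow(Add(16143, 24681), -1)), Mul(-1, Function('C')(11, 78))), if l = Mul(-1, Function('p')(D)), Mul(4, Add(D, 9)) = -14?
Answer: Rational(1646027, 3402) ≈ 483.84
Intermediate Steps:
D = Rational(-25, 2) (D = Add(-9, Mul(Rational(1, 4), -14)) = Add(-9, Rational(-7, 2)) = Rational(-25, 2) ≈ -12.500)
Function('C')(B, n) = Mul(-4, Pow(B, 2))
l = -26 (l = Mul(-1, 26) = -26)
Add(Mul(Add(-6466, l), Pow(Add(16143, 24681), -1)), Mul(-1, Function('C')(11, 78))) = Add(Mul(Add(-6466, -26), Pow(Add(16143, 24681), -1)), Mul(-1, Mul(-4, Pow(11, 2)))) = Add(Mul(-6492, Pow(40824, -1)), Mul(-1, Mul(-4, 121))) = Add(Mul(-6492, Rational(1, 40824)), Mul(-1, -484)) = Add(Rational(-541, 3402), 484) = Rational(1646027, 3402)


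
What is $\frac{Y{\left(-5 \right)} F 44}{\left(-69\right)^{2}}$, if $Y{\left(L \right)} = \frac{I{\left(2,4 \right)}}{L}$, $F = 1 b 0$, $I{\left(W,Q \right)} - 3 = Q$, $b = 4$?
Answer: $0$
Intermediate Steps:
$I{\left(W,Q \right)} = 3 + Q$
$F = 0$ ($F = 1 \cdot 4 \cdot 0 = 4 \cdot 0 = 0$)
$Y{\left(L \right)} = \frac{7}{L}$ ($Y{\left(L \right)} = \frac{3 + 4}{L} = \frac{7}{L}$)
$\frac{Y{\left(-5 \right)} F 44}{\left(-69\right)^{2}} = \frac{\frac{7}{-5} \cdot 0 \cdot 44}{\left(-69\right)^{2}} = \frac{7 \left(- \frac{1}{5}\right) 0 \cdot 44}{4761} = \left(- \frac{7}{5}\right) 0 \cdot 44 \cdot \frac{1}{4761} = 0 \cdot 44 \cdot \frac{1}{4761} = 0 \cdot \frac{1}{4761} = 0$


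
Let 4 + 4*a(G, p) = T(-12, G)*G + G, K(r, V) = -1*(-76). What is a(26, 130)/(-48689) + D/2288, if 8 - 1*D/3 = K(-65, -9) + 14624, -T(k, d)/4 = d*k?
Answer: -541147301/27850108 ≈ -19.431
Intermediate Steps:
T(k, d) = -4*d*k
K(r, V) = 76
a(G, p) = -1 + 12*G**2 + G/4 (a(G, p) = -1 + ((-4*G*(-12))*G + G)/4 = -1 + ((48*G)*G + G)/4 = -1 + (48*G**2 + G)/4 = -1 + (G + 48*G**2)/4 = -1 + (12*G**2 + G/4) = -1 + 12*G**2 + G/4)
D = -44076 (D = 24 - 3*(76 + 14624) = 24 - 3*14700 = 24 - 44100 = -44076)
a(26, 130)/(-48689) + D/2288 = (-1 + 12*26**2 + (1/4)*26)/(-48689) - 44076/2288 = (-1 + 12*676 + 13/2)*(-1/48689) - 44076*1/2288 = (-1 + 8112 + 13/2)*(-1/48689) - 11019/572 = (16235/2)*(-1/48689) - 11019/572 = -16235/97378 - 11019/572 = -541147301/27850108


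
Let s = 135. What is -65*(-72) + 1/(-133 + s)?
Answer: 9361/2 ≈ 4680.5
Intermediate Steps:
-65*(-72) + 1/(-133 + s) = -65*(-72) + 1/(-133 + 135) = 4680 + 1/2 = 9361/2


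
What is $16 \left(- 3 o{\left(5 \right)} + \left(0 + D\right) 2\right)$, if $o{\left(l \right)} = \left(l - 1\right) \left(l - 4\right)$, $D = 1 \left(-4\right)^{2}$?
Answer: $320$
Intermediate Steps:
$D = 16$ ($D = 1 \cdot 16 = 16$)
$o{\left(l \right)} = \left(-1 + l\right) \left(-4 + l\right)$
$16 \left(- 3 o{\left(5 \right)} + \left(0 + D\right) 2\right) = 16 \left(- 3 \left(4 + 5^{2} - 25\right) + \left(0 + 16\right) 2\right) = 16 \left(- 3 \left(4 + 25 - 25\right) + 16 \cdot 2\right) = 16 \left(\left(-3\right) 4 + 32\right) = 16 \left(-12 + 32\right) = 16 \cdot 20 = 320$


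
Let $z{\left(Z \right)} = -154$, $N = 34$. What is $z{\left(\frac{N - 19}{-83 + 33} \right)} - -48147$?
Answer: $47993$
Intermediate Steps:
$z{\left(\frac{N - 19}{-83 + 33} \right)} - -48147 = -154 - -48147 = -154 + 48147 = 47993$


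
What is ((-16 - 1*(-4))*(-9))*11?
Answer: 1188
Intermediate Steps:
((-16 - 1*(-4))*(-9))*11 = ((-16 + 4)*(-9))*11 = -12*(-9)*11 = 108*11 = 1188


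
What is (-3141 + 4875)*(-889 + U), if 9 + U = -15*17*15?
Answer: -8189682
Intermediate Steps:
U = -3834 (U = -9 - 15*17*15 = -9 - 255*15 = -9 - 3825 = -3834)
(-3141 + 4875)*(-889 + U) = (-3141 + 4875)*(-889 - 3834) = 1734*(-4723) = -8189682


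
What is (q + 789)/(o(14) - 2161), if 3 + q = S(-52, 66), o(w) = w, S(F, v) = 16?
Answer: -802/2147 ≈ -0.37354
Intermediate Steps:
q = 13 (q = -3 + 16 = 13)
(q + 789)/(o(14) - 2161) = (13 + 789)/(14 - 2161) = 802/(-2147) = 802*(-1/2147) = -802/2147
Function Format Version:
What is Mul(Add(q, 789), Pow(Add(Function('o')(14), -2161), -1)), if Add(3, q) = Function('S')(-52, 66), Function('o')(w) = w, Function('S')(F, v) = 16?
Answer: Rational(-802, 2147) ≈ -0.37354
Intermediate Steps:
q = 13 (q = Add(-3, 16) = 13)
Mul(Add(q, 789), Pow(Add(Function('o')(14), -2161), -1)) = Mul(Add(13, 789), Pow(Add(14, -2161), -1)) = Mul(802, Pow(-2147, -1)) = Mul(802, Rational(-1, 2147)) = Rational(-802, 2147)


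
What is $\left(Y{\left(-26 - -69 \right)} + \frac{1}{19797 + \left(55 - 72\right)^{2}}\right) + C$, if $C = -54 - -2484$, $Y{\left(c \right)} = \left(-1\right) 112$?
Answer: $\frac{46559349}{20086} \approx 2318.0$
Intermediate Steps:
$Y{\left(c \right)} = -112$
$C = 2430$ ($C = -54 + 2484 = 2430$)
$\left(Y{\left(-26 - -69 \right)} + \frac{1}{19797 + \left(55 - 72\right)^{2}}\right) + C = \left(-112 + \frac{1}{19797 + \left(55 - 72\right)^{2}}\right) + 2430 = \left(-112 + \frac{1}{19797 + \left(-17\right)^{2}}\right) + 2430 = \left(-112 + \frac{1}{19797 + 289}\right) + 2430 = \left(-112 + \frac{1}{20086}\right) + 2430 = - \frac{2249631}{20086} + 2430 = \frac{46559349}{20086}$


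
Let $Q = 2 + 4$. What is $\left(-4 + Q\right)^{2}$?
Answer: $4$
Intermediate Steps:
$Q = 6$
$\left(-4 + Q\right)^{2} = \left(-4 + 6\right)^{2} = 2^{2} = 4$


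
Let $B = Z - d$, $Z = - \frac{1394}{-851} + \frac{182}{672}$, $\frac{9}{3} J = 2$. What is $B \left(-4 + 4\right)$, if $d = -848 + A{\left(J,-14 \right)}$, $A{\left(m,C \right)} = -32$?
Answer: $0$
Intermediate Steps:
$J = \frac{2}{3}$ ($J = \frac{1}{3} \cdot 2 = \frac{2}{3} \approx 0.66667$)
$d = -880$ ($d = -848 - 32 = -880$)
$Z = \frac{77975}{40848}$ ($Z = \left(-1394\right) \left(- \frac{1}{851}\right) + 182 \cdot \frac{1}{672} = \frac{1394}{851} + \frac{13}{48} = \frac{77975}{40848} \approx 1.9089$)
$B = \frac{36024215}{40848}$ ($B = \frac{77975}{40848} - -880 = \frac{77975}{40848} + 880 = \frac{36024215}{40848} \approx 881.91$)
$B \left(-4 + 4\right) = \frac{36024215 \left(-4 + 4\right)}{40848} = \frac{36024215}{40848} \cdot 0 = 0$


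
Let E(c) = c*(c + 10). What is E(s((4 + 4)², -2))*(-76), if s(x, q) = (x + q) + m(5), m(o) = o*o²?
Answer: -2799764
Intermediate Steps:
m(o) = o³
s(x, q) = 125 + q + x (s(x, q) = (x + q) + 5³ = (q + x) + 125 = 125 + q + x)
E(c) = c*(10 + c)
E(s((4 + 4)², -2))*(-76) = ((125 - 2 + (4 + 4)²)*(10 + (125 - 2 + (4 + 4)²)))*(-76) = ((125 - 2 + 8²)*(10 + (125 - 2 + 8²)))*(-76) = ((125 - 2 + 64)*(10 + (125 - 2 + 64)))*(-76) = (187*(10 + 187))*(-76) = (187*197)*(-76) = 36839*(-76) = -2799764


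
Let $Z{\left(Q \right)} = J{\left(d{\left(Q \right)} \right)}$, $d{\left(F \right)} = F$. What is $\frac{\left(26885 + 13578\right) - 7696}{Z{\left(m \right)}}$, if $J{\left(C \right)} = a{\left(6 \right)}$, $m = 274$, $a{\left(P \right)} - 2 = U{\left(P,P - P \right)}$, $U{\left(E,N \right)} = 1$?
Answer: $\frac{32767}{3} \approx 10922.0$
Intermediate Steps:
$a{\left(P \right)} = 3$ ($a{\left(P \right)} = 2 + 1 = 3$)
$J{\left(C \right)} = 3$
$Z{\left(Q \right)} = 3$
$\frac{\left(26885 + 13578\right) - 7696}{Z{\left(m \right)}} = \frac{\left(26885 + 13578\right) - 7696}{3} = \left(40463 - 7696\right) \frac{1}{3} = 32767 \cdot \frac{1}{3} = \frac{32767}{3}$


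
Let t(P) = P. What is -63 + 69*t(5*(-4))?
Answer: -1443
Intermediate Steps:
-63 + 69*t(5*(-4)) = -63 + 69*(5*(-4)) = -63 + 69*(-20) = -63 - 1380 = -1443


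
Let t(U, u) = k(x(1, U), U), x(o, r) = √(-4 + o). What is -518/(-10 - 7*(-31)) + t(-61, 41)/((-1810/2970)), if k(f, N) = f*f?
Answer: 90679/37467 ≈ 2.4202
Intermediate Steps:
k(f, N) = f²
t(U, u) = -3 (t(U, u) = (√(-4 + 1))² = (√(-3))² = (I*√3)² = -3)
-518/(-10 - 7*(-31)) + t(-61, 41)/((-1810/2970)) = -518/(-10 - 7*(-31)) - 3/((-1810/2970)) = -518/(-10 + 217) - 3/((-1810*1/2970)) = -518/207 - 3/(-181/297) = -518*1/207 - 3*(-297/181) = -518/207 + 891/181 = 90679/37467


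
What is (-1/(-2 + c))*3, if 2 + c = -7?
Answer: 3/11 ≈ 0.27273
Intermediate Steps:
c = -9 (c = -2 - 7 = -9)
(-1/(-2 + c))*3 = (-1/(-2 - 9))*3 = (-1/(-11))*3 = -1/11*(-1)*3 = (1/11)*3 = 3/11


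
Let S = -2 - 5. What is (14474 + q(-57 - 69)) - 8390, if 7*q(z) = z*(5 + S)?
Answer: 6120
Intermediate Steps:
S = -7
q(z) = -2*z/7 (q(z) = (z*(5 - 7))/7 = (z*(-2))/7 = (-2*z)/7 = -2*z/7)
(14474 + q(-57 - 69)) - 8390 = (14474 - 2*(-57 - 69)/7) - 8390 = (14474 - 2/7*(-126)) - 8390 = (14474 + 36) - 8390 = 14510 - 8390 = 6120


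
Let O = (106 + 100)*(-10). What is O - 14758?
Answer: -16818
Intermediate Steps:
O = -2060 (O = 206*(-10) = -2060)
O - 14758 = -2060 - 14758 = -16818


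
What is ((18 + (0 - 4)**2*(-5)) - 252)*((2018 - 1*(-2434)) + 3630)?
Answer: -2537748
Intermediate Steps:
((18 + (0 - 4)**2*(-5)) - 252)*((2018 - 1*(-2434)) + 3630) = ((18 + (-4)**2*(-5)) - 252)*((2018 + 2434) + 3630) = ((18 + 16*(-5)) - 252)*(4452 + 3630) = ((18 - 80) - 252)*8082 = (-62 - 252)*8082 = -314*8082 = -2537748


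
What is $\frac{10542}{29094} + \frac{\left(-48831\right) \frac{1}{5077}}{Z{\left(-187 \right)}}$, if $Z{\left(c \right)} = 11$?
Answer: $- \frac{138658340}{270802103} \approx -0.51203$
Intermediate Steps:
$\frac{10542}{29094} + \frac{\left(-48831\right) \frac{1}{5077}}{Z{\left(-187 \right)}} = \frac{10542}{29094} + \frac{\left(-48831\right) \frac{1}{5077}}{11} = 10542 \cdot \frac{1}{29094} + \left(-48831\right) \frac{1}{5077} \cdot \frac{1}{11} = \frac{1757}{4849} - \frac{48831}{55847} = - \frac{138658340}{270802103}$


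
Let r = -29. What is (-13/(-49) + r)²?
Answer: 1982464/2401 ≈ 825.68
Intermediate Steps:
(-13/(-49) + r)² = (-13/(-49) - 29)² = (-13*(-1/49) - 29)² = (13/49 - 29)² = (-1408/49)² = 1982464/2401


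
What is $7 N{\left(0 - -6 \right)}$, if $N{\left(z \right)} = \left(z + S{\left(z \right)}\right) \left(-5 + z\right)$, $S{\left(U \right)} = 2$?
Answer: $56$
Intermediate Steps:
$N{\left(z \right)} = \left(-5 + z\right) \left(2 + z\right)$ ($N{\left(z \right)} = \left(z + 2\right) \left(-5 + z\right) = \left(2 + z\right) \left(-5 + z\right) = \left(-5 + z\right) \left(2 + z\right)$)
$7 N{\left(0 - -6 \right)} = 7 \left(-10 + \left(0 - -6\right)^{2} - 3 \left(0 - -6\right)\right) = 7 \left(-10 + \left(0 + 6\right)^{2} - 3 \left(0 + 6\right)\right) = 7 \left(-10 + 6^{2} - 18\right) = 7 \left(-10 + 36 - 18\right) = 7 \cdot 8 = 56$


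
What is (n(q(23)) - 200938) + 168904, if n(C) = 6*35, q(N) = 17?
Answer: -31824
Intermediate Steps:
n(C) = 210
(n(q(23)) - 200938) + 168904 = (210 - 200938) + 168904 = -200728 + 168904 = -31824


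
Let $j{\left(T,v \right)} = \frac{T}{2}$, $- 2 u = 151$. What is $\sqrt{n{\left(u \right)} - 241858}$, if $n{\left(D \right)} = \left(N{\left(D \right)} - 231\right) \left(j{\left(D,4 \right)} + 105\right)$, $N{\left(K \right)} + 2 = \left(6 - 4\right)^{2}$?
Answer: $\frac{3 i \sqrt{114337}}{2} \approx 507.21 i$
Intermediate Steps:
$u = - \frac{151}{2}$ ($u = \left(- \frac{1}{2}\right) 151 = - \frac{151}{2} \approx -75.5$)
$N{\left(K \right)} = 2$ ($N{\left(K \right)} = -2 + \left(6 - 4\right)^{2} = -2 + 2^{2} = -2 + 4 = 2$)
$j{\left(T,v \right)} = \frac{T}{2}$ ($j{\left(T,v \right)} = T \frac{1}{2} = \frac{T}{2}$)
$n{\left(D \right)} = -24045 - \frac{229 D}{2}$ ($n{\left(D \right)} = \left(2 - 231\right) \left(\frac{D}{2} + 105\right) = - 229 \left(105 + \frac{D}{2}\right) = -24045 - \frac{229 D}{2}$)
$\sqrt{n{\left(u \right)} - 241858} = \sqrt{\left(-24045 - - \frac{34579}{4}\right) - 241858} = \sqrt{\left(-24045 + \frac{34579}{4}\right) - 241858} = \sqrt{- \frac{61601}{4} - 241858} = \sqrt{- \frac{1029033}{4}} = \frac{3 i \sqrt{114337}}{2}$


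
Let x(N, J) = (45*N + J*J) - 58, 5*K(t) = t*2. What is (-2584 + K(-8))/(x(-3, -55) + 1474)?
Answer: -6468/10765 ≈ -0.60084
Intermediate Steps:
K(t) = 2*t/5 (K(t) = (t*2)/5 = (2*t)/5 = 2*t/5)
x(N, J) = -58 + J² + 45*N (x(N, J) = (45*N + J²) - 58 = (J² + 45*N) - 58 = -58 + J² + 45*N)
(-2584 + K(-8))/(x(-3, -55) + 1474) = (-2584 + (⅖)*(-8))/((-58 + (-55)² + 45*(-3)) + 1474) = (-2584 - 16/5)/((-58 + 3025 - 135) + 1474) = -12936/(5*(2832 + 1474)) = -12936/5/4306 = -12936/5*1/4306 = -6468/10765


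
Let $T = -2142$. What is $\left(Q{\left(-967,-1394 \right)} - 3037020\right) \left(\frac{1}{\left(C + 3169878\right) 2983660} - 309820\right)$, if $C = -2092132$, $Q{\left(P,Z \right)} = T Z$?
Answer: $\frac{6360160563565055110416}{401953453795} \approx 1.5823 \cdot 10^{10}$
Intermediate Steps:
$Q{\left(P,Z \right)} = - 2142 Z$
$\left(Q{\left(-967,-1394 \right)} - 3037020\right) \left(\frac{1}{\left(C + 3169878\right) 2983660} - 309820\right) = \left(\left(-2142\right) \left(-1394\right) - 3037020\right) \left(\frac{1}{\left(-2092132 + 3169878\right) 2983660} - 309820\right) = \left(2985948 - 3037020\right) \left(\frac{1}{1077746} \cdot \frac{1}{2983660} - 309820\right) = - 51072 \left(\frac{1}{1077746} \cdot \frac{1}{2983660} - 309820\right) = - 51072 \left(\frac{1}{3215627630360} - 309820\right) = \left(-51072\right) \left(- \frac{996265752438135199}{3215627630360}\right) = \frac{6360160563565055110416}{401953453795}$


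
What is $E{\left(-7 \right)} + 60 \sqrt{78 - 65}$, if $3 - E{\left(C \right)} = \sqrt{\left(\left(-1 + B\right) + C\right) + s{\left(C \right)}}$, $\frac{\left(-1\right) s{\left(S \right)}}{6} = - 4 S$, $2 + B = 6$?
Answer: $3 + 60 \sqrt{13} - 2 i \sqrt{43} \approx 219.33 - 13.115 i$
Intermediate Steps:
$B = 4$ ($B = -2 + 6 = 4$)
$s{\left(S \right)} = 24 S$ ($s{\left(S \right)} = - 6 \left(- 4 S\right) = 24 S$)
$E{\left(C \right)} = 3 - \sqrt{3 + 25 C}$ ($E{\left(C \right)} = 3 - \sqrt{\left(\left(-1 + 4\right) + C\right) + 24 C} = 3 - \sqrt{\left(3 + C\right) + 24 C} = 3 - \sqrt{3 + 25 C}$)
$E{\left(-7 \right)} + 60 \sqrt{78 - 65} = \left(3 - \sqrt{3 + 25 \left(-7\right)}\right) + 60 \sqrt{78 - 65} = \left(3 - \sqrt{3 - 175}\right) + 60 \sqrt{13} = \left(3 - \sqrt{-172}\right) + 60 \sqrt{13} = \left(3 - 2 i \sqrt{43}\right) + 60 \sqrt{13} = 3 + 60 \sqrt{13} - 2 i \sqrt{43}$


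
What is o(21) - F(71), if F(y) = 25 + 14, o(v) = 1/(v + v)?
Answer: -1637/42 ≈ -38.976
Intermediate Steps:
o(v) = 1/(2*v)
F(y) = 39
o(21) - F(71) = (½)/21 - 1*39 = (½)*(1/21) - 39 = 1/42 - 39 = -1637/42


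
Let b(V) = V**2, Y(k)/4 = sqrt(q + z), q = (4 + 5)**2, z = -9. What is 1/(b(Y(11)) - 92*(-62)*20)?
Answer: 1/115232 ≈ 8.6782e-6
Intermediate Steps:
q = 81 (q = 9**2 = 81)
Y(k) = 24*sqrt(2) (Y(k) = 4*sqrt(81 - 9) = 4*sqrt(72) = 4*(6*sqrt(2)) = 24*sqrt(2))
1/(b(Y(11)) - 92*(-62)*20) = 1/((24*sqrt(2))**2 - 92*(-62)*20) = 1/(1152 + 5704*20) = 1/(1152 + 114080) = 1/115232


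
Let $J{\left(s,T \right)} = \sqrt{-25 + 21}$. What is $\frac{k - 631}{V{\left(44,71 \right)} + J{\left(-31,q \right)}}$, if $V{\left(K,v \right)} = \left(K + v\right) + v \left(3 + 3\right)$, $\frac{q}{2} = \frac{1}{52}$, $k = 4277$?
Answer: $\frac{1972486}{292685} - \frac{7292 i}{292685} \approx 6.7393 - 0.024914 i$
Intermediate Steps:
$q = \frac{1}{26}$ ($q = \frac{2}{52} = 2 \cdot \frac{1}{52} = \frac{1}{26} \approx 0.038462$)
$V{\left(K,v \right)} = K + 7 v$ ($V{\left(K,v \right)} = \left(K + v\right) + v 6 = \left(K + v\right) + 6 v = K + 7 v$)
$J{\left(s,T \right)} = 2 i$ ($J{\left(s,T \right)} = \sqrt{-4} = 2 i$)
$\frac{k - 631}{V{\left(44,71 \right)} + J{\left(-31,q \right)}} = \frac{4277 - 631}{\left(44 + 7 \cdot 71\right) + 2 i} = \frac{3646}{\left(44 + 497\right) + 2 i} = \frac{3646}{541 + 2 i} = 3646 \frac{541 - 2 i}{292685} = \frac{3646 \left(541 - 2 i\right)}{292685}$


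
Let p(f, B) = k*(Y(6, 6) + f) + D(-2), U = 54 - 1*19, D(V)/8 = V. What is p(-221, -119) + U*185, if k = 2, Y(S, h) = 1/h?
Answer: 18052/3 ≈ 6017.3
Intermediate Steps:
D(V) = 8*V
U = 35 (U = 54 - 19 = 35)
p(f, B) = -47/3 + 2*f (p(f, B) = 2*(1/6 + f) + 8*(-2) = 2*(⅙ + f) - 16 = (⅓ + 2*f) - 16 = -47/3 + 2*f)
p(-221, -119) + U*185 = (-47/3 + 2*(-221)) + 35*185 = (-47/3 - 442) + 6475 = -1373/3 + 6475 = 18052/3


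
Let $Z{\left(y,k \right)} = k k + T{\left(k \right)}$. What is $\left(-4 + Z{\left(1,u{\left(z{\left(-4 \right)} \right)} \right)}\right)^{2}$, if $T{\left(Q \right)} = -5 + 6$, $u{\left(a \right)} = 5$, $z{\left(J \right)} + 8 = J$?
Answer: $484$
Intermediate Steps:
$z{\left(J \right)} = -8 + J$
$T{\left(Q \right)} = 1$
$Z{\left(y,k \right)} = 1 + k^{2}$ ($Z{\left(y,k \right)} = k k + 1 = k^{2} + 1 = 1 + k^{2}$)
$\left(-4 + Z{\left(1,u{\left(z{\left(-4 \right)} \right)} \right)}\right)^{2} = \left(-4 + \left(1 + 5^{2}\right)\right)^{2} = \left(-4 + \left(1 + 25\right)\right)^{2} = \left(-4 + 26\right)^{2} = 22^{2} = 484$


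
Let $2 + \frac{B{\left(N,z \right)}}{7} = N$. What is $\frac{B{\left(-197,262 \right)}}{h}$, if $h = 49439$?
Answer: $- \frac{1393}{49439} \approx -0.028176$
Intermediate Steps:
$B{\left(N,z \right)} = -14 + 7 N$
$\frac{B{\left(-197,262 \right)}}{h} = \frac{-14 + 7 \left(-197\right)}{49439} = \left(-14 - 1379\right) \frac{1}{49439} = \left(-1393\right) \frac{1}{49439} = - \frac{1393}{49439}$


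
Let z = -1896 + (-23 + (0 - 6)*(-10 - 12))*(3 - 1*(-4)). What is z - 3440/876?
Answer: -248987/219 ≈ -1136.9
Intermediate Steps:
z = -1133 (z = -1896 + (-23 - 6*(-22))*(3 + 4) = -1896 + (-23 + 132)*7 = -1896 + 109*7 = -1896 + 763 = -1133)
z - 3440/876 = -1133 - 3440/876 = -1133 - 3440*1/876 = -1133 - 860/219 = -248987/219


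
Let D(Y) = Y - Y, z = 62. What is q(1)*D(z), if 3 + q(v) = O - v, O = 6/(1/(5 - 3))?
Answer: 0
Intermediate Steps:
O = 12 (O = 6/(1/2) = 6*2 = 12)
q(v) = 9 - v (q(v) = -3 + (12 - v) = 9 - v)
D(Y) = 0
q(1)*D(z) = (9 - 1*1)*0 = (9 - 1)*0 = 8*0 = 0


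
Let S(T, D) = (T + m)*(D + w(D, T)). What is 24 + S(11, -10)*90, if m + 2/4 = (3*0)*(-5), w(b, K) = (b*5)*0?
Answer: -9426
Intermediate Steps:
w(b, K) = 0 (w(b, K) = (5*b)*0 = 0)
m = -½ (m = -½ + (3*0)*(-5) = -½ + 0*(-5) = -½ + 0 = -½ ≈ -0.50000)
S(T, D) = D*(-½ + T) (S(T, D) = (T - ½)*(D + 0) = (-½ + T)*D = D*(-½ + T))
24 + S(11, -10)*90 = 24 - 10*(-½ + 11)*90 = 24 - 10*21/2*90 = 24 - 105*90 = 24 - 9450 = -9426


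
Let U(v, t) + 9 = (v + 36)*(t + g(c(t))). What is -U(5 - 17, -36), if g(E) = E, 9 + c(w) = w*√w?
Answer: 1089 + 5184*I ≈ 1089.0 + 5184.0*I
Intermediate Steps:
c(w) = -9 + w^(3/2) (c(w) = -9 + w*√w = -9 + w^(3/2))
U(v, t) = -9 + (36 + v)*(-9 + t + t^(3/2)) (U(v, t) = -9 + (v + 36)*(t + (-9 + t^(3/2))) = -9 + (36 + v)*(-9 + t + t^(3/2)))
-U(5 - 17, -36) = -(-333 + 36*(-36) + 36*(-36)^(3/2) - 36*(5 - 17) + (5 - 17)*(-9 + (-36)^(3/2))) = -(-333 - 1296 + 36*(-216*I) - 36*(-12) - 12*(-9 - 216*I)) = -(-333 - 1296 - 7776*I + 432 + (108 + 2592*I)) = -(-1089 - 5184*I) = 1089 + 5184*I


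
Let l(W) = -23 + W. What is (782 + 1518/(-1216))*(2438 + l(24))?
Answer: 1157785983/608 ≈ 1.9043e+6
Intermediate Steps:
(782 + 1518/(-1216))*(2438 + l(24)) = (782 + 1518/(-1216))*(2438 + (-23 + 24)) = (782 + 1518*(-1/1216))*(2438 + 1) = (782 - 759/608)*2439 = (474697/608)*2439 = 1157785983/608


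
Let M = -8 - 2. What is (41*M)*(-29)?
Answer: 11890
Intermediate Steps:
M = -10
(41*M)*(-29) = (41*(-10))*(-29) = -410*(-29) = 11890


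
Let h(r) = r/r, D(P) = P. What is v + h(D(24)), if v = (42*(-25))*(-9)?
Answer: 9451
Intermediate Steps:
v = 9450 (v = -1050*(-9) = 9450)
h(r) = 1
v + h(D(24)) = 9450 + 1 = 9451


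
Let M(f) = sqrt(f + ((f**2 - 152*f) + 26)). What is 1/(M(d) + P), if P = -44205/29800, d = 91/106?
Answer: -148012839240/10486448627929 - 12237191200*I*sqrt(6841)/10486448627929 ≈ -0.014115 - 0.096519*I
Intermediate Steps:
d = 91/106 (d = 91*(1/106) = 91/106 ≈ 0.85849)
M(f) = sqrt(26 + f**2 - 151*f) (M(f) = sqrt(f + (26 + f**2 - 152*f)) = sqrt(26 + f**2 - 151*f))
P = -8841/5960 (P = -44205*1/29800 = -8841/5960 ≈ -1.4834)
1/(M(d) + P) = 1/(sqrt(26 + (91/106)**2 - 151*91/106) - 8841/5960) = 1/(sqrt(26 + 8281/11236 - 13741/106) - 8841/5960) = 1/(sqrt(-1156129/11236) - 8841/5960) = 1/(13*I*sqrt(6841)/106 - 8841/5960) = 1/(-8841/5960 + 13*I*sqrt(6841)/106)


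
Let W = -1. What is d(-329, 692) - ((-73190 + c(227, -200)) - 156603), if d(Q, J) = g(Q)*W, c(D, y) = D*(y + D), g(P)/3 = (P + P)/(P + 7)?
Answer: 5144131/23 ≈ 2.2366e+5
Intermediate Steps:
g(P) = 6*P/(7 + P) (g(P) = 3*((P + P)/(P + 7)) = 3*((2*P)/(7 + P)) = 3*(2*P/(7 + P)) = 6*P/(7 + P))
c(D, y) = D*(D + y)
d(Q, J) = -6*Q/(7 + Q) (d(Q, J) = (6*Q/(7 + Q))*(-1) = -6*Q/(7 + Q))
d(-329, 692) - ((-73190 + c(227, -200)) - 156603) = -6*(-329)/(7 - 329) - ((-73190 + 227*(227 - 200)) - 156603) = -6*(-329)/(-322) - ((-73190 + 227*27) - 156603) = -6*(-329)*(-1/322) - ((-73190 + 6129) - 156603) = -141/23 - (-67061 - 156603) = -141/23 - 1*(-223664) = -141/23 + 223664 = 5144131/23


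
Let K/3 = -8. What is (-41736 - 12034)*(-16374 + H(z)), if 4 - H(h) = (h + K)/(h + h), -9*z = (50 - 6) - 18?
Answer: 11446046785/13 ≈ 8.8046e+8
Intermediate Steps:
K = -24 (K = 3*(-8) = -24)
z = -26/9 (z = -((50 - 6) - 18)/9 = -(44 - 18)/9 = -1/9*26 = -26/9 ≈ -2.8889)
H(h) = 4 - (-24 + h)/(2*h) (H(h) = 4 - (h - 24)/(h + h) = 4 - (-24 + h)/(2*h))
(-41736 - 12034)*(-16374 + H(z)) = (-41736 - 12034)*(-16374 + (7/2 + 12/(-26/9))) = -53770*(-16374 + (7/2 + 12*(-9/26))) = -53770*(-16374 + (7/2 - 54/13)) = -53770*(-16374 - 17/26) = -53770*(-425741/26) = 11446046785/13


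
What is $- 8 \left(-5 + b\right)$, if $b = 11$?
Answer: $-48$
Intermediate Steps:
$- 8 \left(-5 + b\right) = - 8 \left(-5 + 11\right) = \left(-8\right) 6 = -48$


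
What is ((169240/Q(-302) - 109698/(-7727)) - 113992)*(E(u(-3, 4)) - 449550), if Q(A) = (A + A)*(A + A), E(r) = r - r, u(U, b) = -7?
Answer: 9027371676639850425/176183327 ≈ 5.1239e+10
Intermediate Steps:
E(r) = 0
Q(A) = 4*A**2 (Q(A) = (2*A)*(2*A) = 4*A**2)
((169240/Q(-302) - 109698/(-7727)) - 113992)*(E(u(-3, 4)) - 449550) = ((169240/((4*(-302)**2)) - 109698/(-7727)) - 113992)*(0 - 449550) = ((169240/((4*91204)) - 109698*(-1/7727)) - 113992)*(-449550) = ((169240/364816 + 109698/7727) - 113992)*(-449550) = ((169240*(1/364816) + 109698/7727) - 113992)*(-449550) = ((21155/45602 + 109698/7727) - 113992)*(-449550) = (5165912881/352366654 - 113992)*(-449550) = -40161813709887/352366654*(-449550) = 9027371676639850425/176183327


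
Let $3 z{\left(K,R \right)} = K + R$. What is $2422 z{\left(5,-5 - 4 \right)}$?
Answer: $- \frac{9688}{3} \approx -3229.3$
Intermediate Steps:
$z{\left(K,R \right)} = \frac{K}{3} + \frac{R}{3}$ ($z{\left(K,R \right)} = \frac{K + R}{3} = \frac{K}{3} + \frac{R}{3}$)
$2422 z{\left(5,-5 - 4 \right)} = 2422 \left(\frac{1}{3} \cdot 5 + \frac{-5 - 4}{3}\right) = 2422 \left(\frac{5}{3} + \frac{-5 - 4}{3}\right) = 2422 \left(\frac{5}{3} + \frac{1}{3} \left(-9\right)\right) = 2422 \left(\frac{5}{3} - 3\right) = 2422 \left(- \frac{4}{3}\right) = - \frac{9688}{3}$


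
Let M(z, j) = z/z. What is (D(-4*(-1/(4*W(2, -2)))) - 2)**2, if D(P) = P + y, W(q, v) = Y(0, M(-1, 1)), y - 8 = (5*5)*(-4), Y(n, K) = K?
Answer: 8649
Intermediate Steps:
M(z, j) = 1
y = -92 (y = 8 + (5*5)*(-4) = 8 + 25*(-4) = 8 - 100 = -92)
W(q, v) = 1
D(P) = -92 + P (D(P) = P - 92 = -92 + P)
(D(-4*(-1/(4*W(2, -2)))) - 2)**2 = ((-92 - 4/((-4*1))) - 2)**2 = ((-92 - 4/(-4)) - 2)**2 = ((-92 - 4*(-1/4)) - 2)**2 = ((-92 + 1) - 2)**2 = (-91 - 2)**2 = (-93)**2 = 8649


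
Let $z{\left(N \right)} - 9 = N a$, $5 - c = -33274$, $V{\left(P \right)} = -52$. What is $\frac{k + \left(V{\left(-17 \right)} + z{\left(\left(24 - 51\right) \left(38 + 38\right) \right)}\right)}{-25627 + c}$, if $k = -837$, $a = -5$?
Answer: $\frac{2345}{1913} \approx 1.2258$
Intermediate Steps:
$c = 33279$ ($c = 5 - -33274 = 5 + 33274 = 33279$)
$z{\left(N \right)} = 9 - 5 N$ ($z{\left(N \right)} = 9 + N \left(-5\right) = 9 - 5 N$)
$\frac{k + \left(V{\left(-17 \right)} + z{\left(\left(24 - 51\right) \left(38 + 38\right) \right)}\right)}{-25627 + c} = \frac{-837 - \left(43 + 5 \left(24 - 51\right) \left(38 + 38\right)\right)}{-25627 + 33279} = \frac{-837 - \left(43 + 5 \left(-27\right) 76\right)}{7652} = \left(-837 + \left(-52 + \left(9 - -10260\right)\right)\right) \frac{1}{7652} = \left(-837 + \left(-52 + \left(9 + 10260\right)\right)\right) \frac{1}{7652} = \left(-837 + \left(-52 + 10269\right)\right) \frac{1}{7652} = \left(-837 + 10217\right) \frac{1}{7652} = 9380 \cdot \frac{1}{7652} = \frac{2345}{1913}$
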